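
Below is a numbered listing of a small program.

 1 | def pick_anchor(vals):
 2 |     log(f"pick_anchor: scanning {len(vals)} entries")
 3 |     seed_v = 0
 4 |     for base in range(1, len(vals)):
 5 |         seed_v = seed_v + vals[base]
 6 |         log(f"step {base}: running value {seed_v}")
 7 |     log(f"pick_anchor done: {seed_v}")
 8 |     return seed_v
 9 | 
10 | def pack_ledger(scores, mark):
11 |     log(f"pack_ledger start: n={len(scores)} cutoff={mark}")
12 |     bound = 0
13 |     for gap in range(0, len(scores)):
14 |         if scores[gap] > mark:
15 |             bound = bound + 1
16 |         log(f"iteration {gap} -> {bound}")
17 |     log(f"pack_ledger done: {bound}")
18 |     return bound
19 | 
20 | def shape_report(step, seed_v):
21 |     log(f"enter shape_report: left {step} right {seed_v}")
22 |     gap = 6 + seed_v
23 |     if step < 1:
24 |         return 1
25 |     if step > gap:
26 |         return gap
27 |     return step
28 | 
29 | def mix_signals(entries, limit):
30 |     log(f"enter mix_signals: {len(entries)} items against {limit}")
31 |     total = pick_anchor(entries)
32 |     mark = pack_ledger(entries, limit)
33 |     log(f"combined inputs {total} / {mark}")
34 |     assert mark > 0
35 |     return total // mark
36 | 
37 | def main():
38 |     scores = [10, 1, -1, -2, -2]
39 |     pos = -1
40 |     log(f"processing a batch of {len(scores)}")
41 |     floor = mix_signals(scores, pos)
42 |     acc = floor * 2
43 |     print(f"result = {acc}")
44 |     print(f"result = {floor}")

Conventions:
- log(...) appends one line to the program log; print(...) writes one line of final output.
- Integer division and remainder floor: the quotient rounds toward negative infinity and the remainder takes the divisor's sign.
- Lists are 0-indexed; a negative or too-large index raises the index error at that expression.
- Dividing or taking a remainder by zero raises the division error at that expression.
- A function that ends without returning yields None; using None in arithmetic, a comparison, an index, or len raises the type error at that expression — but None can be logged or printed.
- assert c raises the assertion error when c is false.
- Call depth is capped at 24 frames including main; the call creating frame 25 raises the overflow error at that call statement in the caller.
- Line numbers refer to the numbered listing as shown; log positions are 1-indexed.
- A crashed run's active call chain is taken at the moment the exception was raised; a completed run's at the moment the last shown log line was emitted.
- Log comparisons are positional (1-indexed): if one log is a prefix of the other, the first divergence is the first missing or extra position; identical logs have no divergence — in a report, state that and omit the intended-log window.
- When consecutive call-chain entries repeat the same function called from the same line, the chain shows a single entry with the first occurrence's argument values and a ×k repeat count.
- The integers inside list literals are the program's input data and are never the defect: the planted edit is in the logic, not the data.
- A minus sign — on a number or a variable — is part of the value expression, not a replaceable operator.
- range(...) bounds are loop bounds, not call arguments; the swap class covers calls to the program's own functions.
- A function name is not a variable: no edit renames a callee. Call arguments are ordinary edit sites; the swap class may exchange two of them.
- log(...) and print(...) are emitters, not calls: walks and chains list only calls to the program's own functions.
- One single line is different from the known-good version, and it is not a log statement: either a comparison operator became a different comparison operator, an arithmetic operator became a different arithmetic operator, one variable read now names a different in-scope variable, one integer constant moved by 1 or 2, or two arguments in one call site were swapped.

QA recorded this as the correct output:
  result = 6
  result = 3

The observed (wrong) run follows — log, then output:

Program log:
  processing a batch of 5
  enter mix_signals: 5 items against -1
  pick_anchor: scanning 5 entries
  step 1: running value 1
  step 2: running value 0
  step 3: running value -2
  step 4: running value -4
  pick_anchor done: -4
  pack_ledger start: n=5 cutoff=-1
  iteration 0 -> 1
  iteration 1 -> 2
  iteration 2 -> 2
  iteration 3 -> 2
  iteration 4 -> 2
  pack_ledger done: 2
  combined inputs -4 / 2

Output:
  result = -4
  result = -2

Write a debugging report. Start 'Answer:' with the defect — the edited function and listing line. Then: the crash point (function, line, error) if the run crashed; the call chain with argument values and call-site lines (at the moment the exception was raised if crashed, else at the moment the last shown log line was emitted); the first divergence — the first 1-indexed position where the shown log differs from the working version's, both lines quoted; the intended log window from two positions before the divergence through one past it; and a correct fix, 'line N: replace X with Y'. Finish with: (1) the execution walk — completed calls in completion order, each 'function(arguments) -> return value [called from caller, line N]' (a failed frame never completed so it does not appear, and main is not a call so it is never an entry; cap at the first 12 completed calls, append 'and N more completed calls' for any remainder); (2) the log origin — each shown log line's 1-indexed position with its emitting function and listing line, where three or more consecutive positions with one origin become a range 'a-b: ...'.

Answer: the defect is in pick_anchor at line 4.
Key observation: The earliest visible damage is log position 4 — 'step 1: running value 1' rather than the intended 'step 0: running value 10'.
Call chain: main -> mix_signals([10, 1, -1, -2, -2], -1) (called at line 41).
First divergence: position 4; shown 'step 1: running value 1' vs intended 'step 0: running value 10'.
Intended log window:
  2: enter mix_signals: 5 items against -1
  3: pick_anchor: scanning 5 entries
  4: step 0: running value 10
  5: step 1: running value 11
Execution walk:
  pick_anchor([10, 1, -1, -2, -2]) -> -4  [called from mix_signals, line 31]
  pack_ledger([10, 1, -1, -2, -2], -1) -> 2  [called from mix_signals, line 32]
  mix_signals([10, 1, -1, -2, -2], -1) -> -2  [called from main, line 41]
Log line origins:
  1: emitted by main (line 40)
  2: emitted by mix_signals (line 30)
  3: emitted by pick_anchor (line 2)
  4-7: emitted by pick_anchor (line 6)
  8: emitted by pick_anchor (line 7)
  9: emitted by pack_ledger (line 11)
  10-14: emitted by pack_ledger (line 16)
  15: emitted by pack_ledger (line 17)
  16: emitted by mix_signals (line 33)
A correct fix: line 4: replace `1` with `0`.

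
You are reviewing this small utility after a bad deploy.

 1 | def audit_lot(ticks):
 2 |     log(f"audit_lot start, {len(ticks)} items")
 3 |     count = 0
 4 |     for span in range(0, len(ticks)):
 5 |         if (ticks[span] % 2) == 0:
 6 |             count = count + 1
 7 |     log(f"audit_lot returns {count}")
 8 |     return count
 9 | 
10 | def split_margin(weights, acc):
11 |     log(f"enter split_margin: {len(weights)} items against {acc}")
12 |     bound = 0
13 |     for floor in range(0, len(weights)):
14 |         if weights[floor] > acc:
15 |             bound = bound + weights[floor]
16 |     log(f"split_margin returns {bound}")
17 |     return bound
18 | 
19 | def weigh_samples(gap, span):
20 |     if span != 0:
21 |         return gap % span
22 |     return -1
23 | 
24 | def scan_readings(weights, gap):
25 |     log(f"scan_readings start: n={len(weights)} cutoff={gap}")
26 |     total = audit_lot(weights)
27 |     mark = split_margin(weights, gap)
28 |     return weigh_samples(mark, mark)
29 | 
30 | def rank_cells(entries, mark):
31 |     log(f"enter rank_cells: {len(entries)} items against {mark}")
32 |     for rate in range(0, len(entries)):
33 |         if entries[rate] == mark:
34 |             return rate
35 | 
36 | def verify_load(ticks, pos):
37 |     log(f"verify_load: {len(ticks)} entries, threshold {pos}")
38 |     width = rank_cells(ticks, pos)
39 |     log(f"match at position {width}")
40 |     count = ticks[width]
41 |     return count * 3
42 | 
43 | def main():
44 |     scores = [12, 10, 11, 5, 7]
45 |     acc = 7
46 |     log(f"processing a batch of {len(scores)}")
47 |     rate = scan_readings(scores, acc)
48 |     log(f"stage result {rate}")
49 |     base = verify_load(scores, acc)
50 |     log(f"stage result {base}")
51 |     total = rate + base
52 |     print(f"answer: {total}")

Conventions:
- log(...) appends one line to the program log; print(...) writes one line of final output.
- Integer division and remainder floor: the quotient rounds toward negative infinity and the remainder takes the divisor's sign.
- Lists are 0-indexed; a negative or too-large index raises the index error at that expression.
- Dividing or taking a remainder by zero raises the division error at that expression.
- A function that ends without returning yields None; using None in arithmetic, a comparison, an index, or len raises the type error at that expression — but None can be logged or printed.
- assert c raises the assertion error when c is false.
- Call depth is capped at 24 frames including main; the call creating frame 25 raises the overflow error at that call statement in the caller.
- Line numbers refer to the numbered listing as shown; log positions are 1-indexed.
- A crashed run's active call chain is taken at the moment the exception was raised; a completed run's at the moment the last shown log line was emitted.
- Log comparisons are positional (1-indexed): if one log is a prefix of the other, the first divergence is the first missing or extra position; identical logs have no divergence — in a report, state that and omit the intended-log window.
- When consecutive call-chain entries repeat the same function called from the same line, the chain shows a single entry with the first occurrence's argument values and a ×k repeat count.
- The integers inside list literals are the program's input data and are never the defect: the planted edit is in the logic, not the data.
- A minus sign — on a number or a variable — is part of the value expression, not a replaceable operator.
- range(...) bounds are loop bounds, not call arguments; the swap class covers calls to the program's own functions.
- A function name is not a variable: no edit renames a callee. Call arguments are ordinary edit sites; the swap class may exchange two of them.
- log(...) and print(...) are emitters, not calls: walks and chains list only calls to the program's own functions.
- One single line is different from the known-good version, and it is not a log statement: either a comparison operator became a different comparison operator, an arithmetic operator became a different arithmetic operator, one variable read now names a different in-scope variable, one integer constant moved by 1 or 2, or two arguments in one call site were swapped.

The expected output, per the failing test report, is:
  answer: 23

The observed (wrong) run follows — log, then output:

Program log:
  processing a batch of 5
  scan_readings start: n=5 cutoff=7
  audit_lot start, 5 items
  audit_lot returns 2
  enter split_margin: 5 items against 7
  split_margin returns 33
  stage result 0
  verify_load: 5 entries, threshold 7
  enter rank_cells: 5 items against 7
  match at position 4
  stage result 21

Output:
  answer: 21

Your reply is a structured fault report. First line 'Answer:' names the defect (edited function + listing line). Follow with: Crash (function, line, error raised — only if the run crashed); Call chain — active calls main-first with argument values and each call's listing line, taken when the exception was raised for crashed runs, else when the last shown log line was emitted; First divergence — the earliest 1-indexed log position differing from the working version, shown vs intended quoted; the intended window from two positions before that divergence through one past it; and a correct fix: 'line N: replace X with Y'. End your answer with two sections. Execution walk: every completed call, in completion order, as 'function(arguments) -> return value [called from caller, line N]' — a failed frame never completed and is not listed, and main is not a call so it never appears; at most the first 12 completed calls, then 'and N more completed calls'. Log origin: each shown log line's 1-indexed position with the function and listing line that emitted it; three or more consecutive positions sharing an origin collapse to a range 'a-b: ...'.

Answer: the defect is in scan_readings at line 28.
Key fact: Position 7 is the first bad log line: 'stage result 0' should read 'stage result 2'.
Call chain: main.
First divergence: position 7 — shown 'stage result 0', intended 'stage result 2'.
Intended log window:
  5: enter split_margin: 5 items against 7
  6: split_margin returns 33
  7: stage result 2
  8: verify_load: 5 entries, threshold 7
Execution walk:
  audit_lot([12, 10, 11, 5, 7]) -> 2  [called from scan_readings, line 26]
  split_margin([12, 10, 11, 5, 7], 7) -> 33  [called from scan_readings, line 27]
  weigh_samples(33, 33) -> 0  [called from scan_readings, line 28]
  scan_readings([12, 10, 11, 5, 7], 7) -> 0  [called from main, line 47]
  rank_cells([12, 10, 11, 5, 7], 7) -> 4  [called from verify_load, line 38]
  verify_load([12, 10, 11, 5, 7], 7) -> 21  [called from main, line 49]
Origin of each log line:
  1: logged in main at line 46
  2: logged in scan_readings at line 25
  3: logged in audit_lot at line 2
  4: logged in audit_lot at line 7
  5: logged in split_margin at line 11
  6: logged in split_margin at line 16
  7: logged in main at line 48
  8: logged in verify_load at line 37
  9: logged in rank_cells at line 31
  10: logged in verify_load at line 39
  11: logged in main at line 50
A correct fix: line 28: replace `weigh_samples(mark, mark)` with `weigh_samples(total, mark)`.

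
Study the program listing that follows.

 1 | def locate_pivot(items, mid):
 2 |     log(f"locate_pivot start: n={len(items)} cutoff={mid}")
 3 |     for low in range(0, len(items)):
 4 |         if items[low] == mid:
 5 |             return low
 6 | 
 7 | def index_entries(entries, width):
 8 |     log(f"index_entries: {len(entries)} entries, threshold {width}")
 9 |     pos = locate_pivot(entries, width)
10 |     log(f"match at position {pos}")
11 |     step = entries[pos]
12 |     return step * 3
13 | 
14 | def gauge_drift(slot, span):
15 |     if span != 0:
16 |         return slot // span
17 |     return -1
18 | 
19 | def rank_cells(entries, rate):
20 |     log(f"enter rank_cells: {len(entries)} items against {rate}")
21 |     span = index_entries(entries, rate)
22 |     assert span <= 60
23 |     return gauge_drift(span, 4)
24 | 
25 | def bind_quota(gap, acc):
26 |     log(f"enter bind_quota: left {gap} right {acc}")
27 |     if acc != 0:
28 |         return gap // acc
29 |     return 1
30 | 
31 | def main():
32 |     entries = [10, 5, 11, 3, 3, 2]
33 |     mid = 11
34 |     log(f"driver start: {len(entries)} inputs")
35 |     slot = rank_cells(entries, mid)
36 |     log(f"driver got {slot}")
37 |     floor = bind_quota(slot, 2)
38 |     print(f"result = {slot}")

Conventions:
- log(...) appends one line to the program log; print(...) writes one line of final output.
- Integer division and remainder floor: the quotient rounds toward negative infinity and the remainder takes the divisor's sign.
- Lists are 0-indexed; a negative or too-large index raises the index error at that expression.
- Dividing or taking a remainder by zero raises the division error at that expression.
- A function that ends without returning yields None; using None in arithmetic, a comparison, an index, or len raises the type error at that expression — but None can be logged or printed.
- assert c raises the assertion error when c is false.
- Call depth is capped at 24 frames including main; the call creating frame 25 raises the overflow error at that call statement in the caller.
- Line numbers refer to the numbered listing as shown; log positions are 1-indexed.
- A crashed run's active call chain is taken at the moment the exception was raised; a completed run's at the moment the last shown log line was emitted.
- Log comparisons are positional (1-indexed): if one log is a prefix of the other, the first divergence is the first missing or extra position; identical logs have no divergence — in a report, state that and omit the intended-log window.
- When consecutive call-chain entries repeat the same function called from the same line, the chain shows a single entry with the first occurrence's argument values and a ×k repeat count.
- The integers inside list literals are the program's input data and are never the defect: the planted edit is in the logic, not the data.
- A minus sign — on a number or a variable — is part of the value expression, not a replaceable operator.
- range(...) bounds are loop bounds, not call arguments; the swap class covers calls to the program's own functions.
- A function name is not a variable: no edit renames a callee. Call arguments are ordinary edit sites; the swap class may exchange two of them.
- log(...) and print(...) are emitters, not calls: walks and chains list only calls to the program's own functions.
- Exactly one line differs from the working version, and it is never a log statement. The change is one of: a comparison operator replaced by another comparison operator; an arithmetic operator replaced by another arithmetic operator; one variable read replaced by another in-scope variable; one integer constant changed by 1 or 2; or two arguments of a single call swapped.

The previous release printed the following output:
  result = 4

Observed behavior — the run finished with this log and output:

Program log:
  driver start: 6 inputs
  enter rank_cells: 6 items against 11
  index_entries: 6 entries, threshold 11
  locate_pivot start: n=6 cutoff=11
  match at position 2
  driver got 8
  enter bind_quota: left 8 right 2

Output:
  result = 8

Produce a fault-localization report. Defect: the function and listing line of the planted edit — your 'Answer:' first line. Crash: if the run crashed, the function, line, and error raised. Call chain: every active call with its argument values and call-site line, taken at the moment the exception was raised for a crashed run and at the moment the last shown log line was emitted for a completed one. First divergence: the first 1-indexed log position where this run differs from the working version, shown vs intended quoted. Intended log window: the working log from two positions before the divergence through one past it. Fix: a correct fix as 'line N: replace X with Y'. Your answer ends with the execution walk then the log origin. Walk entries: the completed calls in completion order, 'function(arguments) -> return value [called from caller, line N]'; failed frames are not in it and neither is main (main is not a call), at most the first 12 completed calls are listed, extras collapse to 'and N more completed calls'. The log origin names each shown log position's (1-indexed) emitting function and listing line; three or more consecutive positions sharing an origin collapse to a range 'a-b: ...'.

Answer: the defect is in main at line 38.
Core observation: Every logged value matches the working version; the printed result is what differs.
Call chain: main -> bind_quota(8, 2) (called at line 37).
First divergence: there is none — every log position agrees.
Execution walk:
  locate_pivot([10, 5, 11, 3, 3, 2], 11) -> 2  [called from index_entries, line 9]
  index_entries([10, 5, 11, 3, 3, 2], 11) -> 33  [called from rank_cells, line 21]
  gauge_drift(33, 4) -> 8  [called from rank_cells, line 23]
  rank_cells([10, 5, 11, 3, 3, 2], 11) -> 8  [called from main, line 35]
  bind_quota(8, 2) -> 4  [called from main, line 37]
Log origins:
  1: logged in main at line 34
  2: logged in rank_cells at line 20
  3: logged in index_entries at line 8
  4: logged in locate_pivot at line 2
  5: logged in index_entries at line 10
  6: logged in main at line 36
  7: logged in bind_quota at line 26
A correct fix: line 38: replace `slot` with `floor`.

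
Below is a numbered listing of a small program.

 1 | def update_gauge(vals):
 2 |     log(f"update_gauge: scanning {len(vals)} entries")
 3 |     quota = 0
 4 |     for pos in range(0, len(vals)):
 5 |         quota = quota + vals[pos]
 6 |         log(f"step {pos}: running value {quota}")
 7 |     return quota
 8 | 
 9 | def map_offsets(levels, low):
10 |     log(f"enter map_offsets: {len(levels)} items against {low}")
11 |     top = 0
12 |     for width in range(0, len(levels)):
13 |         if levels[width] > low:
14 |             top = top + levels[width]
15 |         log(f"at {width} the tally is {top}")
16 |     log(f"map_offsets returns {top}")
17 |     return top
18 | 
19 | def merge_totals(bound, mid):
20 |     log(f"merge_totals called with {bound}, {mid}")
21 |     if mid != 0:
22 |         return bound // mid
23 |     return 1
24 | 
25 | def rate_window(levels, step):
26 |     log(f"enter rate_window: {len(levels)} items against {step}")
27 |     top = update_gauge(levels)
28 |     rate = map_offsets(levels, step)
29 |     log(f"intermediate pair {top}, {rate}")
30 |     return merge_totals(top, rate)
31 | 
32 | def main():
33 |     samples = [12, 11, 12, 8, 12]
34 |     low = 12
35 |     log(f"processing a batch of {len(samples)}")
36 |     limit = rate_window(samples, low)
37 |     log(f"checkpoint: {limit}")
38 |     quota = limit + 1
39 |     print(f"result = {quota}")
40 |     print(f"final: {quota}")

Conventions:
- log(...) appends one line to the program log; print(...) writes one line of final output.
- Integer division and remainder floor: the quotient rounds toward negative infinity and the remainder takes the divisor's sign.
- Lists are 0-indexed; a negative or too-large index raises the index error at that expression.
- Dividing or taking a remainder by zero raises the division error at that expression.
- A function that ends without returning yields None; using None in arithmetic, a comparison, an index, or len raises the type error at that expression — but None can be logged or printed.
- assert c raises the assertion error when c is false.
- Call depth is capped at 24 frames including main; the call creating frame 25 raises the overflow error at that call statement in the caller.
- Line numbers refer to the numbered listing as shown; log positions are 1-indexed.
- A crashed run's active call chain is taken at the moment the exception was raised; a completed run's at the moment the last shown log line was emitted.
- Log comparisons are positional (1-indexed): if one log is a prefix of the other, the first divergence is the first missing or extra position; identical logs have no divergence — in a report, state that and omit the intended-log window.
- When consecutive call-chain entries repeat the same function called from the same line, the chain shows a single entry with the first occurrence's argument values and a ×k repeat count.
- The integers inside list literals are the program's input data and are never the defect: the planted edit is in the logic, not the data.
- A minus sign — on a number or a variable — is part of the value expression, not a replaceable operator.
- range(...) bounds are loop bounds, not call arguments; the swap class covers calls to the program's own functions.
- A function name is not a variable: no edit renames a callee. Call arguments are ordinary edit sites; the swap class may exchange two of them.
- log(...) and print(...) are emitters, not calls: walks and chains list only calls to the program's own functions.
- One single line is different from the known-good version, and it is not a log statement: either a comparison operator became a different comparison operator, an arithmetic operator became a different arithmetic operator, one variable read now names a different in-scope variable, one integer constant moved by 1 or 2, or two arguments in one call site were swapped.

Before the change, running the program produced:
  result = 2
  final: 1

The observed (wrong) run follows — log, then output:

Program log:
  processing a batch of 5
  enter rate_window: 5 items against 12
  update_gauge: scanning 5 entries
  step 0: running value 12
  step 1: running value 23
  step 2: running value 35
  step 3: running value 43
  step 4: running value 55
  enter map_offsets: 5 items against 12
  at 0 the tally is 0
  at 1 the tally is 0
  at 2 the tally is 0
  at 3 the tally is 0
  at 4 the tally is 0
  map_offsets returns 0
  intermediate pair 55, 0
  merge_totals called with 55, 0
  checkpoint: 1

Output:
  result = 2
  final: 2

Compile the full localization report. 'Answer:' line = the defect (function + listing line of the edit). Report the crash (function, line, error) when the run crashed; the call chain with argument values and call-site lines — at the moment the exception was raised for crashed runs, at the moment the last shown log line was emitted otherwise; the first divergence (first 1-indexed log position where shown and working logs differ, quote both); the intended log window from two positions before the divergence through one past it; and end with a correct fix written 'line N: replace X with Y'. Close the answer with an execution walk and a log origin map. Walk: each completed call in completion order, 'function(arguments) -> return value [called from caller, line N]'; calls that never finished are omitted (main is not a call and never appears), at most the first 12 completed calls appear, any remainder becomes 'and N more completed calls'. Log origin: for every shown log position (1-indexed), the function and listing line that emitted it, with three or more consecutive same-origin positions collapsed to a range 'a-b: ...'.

Answer: the defect is in main at line 40.
The tell: No log line changed; the fault shows up purely in the output.
Call chain: main.
First divergence: there is none — every log position agrees.
Execution walk:
  update_gauge([12, 11, 12, 8, 12]) -> 55  [called from rate_window, line 27]
  map_offsets([12, 11, 12, 8, 12], 12) -> 0  [called from rate_window, line 28]
  merge_totals(55, 0) -> 1  [called from rate_window, line 30]
  rate_window([12, 11, 12, 8, 12], 12) -> 1  [called from main, line 36]
Log origin:
  1: emitted by main (line 35)
  2: emitted by rate_window (line 26)
  3: emitted by update_gauge (line 2)
  4-8: emitted by update_gauge (line 6)
  9: emitted by map_offsets (line 10)
  10-14: emitted by map_offsets (line 15)
  15: emitted by map_offsets (line 16)
  16: emitted by rate_window (line 29)
  17: emitted by merge_totals (line 20)
  18: emitted by main (line 37)
A correct fix: line 40: replace `quota` with `limit`.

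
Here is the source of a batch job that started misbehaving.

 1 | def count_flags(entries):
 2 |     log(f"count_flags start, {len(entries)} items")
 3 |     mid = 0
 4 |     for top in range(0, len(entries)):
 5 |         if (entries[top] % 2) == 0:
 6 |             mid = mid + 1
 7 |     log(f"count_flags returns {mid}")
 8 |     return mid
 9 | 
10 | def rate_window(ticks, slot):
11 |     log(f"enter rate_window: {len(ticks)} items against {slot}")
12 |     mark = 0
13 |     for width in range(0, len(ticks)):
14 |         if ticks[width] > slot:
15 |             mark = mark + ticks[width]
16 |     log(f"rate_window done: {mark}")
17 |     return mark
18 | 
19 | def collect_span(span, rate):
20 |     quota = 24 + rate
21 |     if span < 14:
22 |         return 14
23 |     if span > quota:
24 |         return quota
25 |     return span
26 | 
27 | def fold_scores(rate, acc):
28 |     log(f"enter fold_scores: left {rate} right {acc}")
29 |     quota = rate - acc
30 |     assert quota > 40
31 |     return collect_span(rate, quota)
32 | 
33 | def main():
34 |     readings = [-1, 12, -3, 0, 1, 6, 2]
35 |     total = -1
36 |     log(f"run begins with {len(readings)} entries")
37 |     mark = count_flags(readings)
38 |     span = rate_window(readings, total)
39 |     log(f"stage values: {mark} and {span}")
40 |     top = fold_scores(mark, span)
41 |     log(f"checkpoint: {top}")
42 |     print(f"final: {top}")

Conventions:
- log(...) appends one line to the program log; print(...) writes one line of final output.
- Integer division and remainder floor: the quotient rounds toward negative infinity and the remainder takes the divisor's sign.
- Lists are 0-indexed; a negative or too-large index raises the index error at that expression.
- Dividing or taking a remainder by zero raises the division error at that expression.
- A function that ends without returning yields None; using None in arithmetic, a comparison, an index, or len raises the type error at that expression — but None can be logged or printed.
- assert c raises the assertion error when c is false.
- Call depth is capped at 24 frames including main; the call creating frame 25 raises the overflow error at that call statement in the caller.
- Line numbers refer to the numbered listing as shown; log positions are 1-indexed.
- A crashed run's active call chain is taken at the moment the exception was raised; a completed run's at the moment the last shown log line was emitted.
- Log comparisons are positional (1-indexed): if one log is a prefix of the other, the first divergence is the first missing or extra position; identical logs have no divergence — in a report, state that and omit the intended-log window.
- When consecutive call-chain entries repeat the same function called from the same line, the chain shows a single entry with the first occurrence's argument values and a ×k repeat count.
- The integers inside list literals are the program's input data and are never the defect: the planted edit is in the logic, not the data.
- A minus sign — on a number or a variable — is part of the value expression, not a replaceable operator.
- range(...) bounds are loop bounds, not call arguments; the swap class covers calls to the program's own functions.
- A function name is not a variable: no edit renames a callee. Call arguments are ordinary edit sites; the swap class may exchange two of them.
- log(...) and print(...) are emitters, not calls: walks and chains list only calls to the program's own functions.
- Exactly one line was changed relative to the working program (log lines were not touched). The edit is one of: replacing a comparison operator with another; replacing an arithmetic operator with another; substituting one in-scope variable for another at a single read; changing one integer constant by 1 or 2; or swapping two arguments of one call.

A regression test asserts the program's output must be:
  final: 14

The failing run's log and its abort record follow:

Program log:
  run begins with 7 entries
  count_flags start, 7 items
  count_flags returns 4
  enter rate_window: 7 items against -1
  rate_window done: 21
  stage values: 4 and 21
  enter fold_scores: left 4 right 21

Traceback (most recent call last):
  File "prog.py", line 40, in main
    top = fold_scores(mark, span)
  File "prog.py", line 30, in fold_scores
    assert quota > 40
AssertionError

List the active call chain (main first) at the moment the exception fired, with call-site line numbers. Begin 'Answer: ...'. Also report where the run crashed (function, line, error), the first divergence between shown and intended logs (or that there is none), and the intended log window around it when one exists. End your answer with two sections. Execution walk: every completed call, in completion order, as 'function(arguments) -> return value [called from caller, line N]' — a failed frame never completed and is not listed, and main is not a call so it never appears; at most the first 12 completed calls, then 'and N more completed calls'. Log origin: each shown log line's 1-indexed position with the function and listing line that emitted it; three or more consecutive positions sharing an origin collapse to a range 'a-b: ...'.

Answer: main -> fold_scores (called at line 40).
Key observation: After 7 matching log lines the faulty run goes silent, while the working version continues with 'checkpoint: 14'.
Crash: fold_scores, line 30, AssertionError.
First divergence: position 8; the shown log stops at 7 lines while the working version next logs 'checkpoint: 14'.
Intended log window:
  6: stage values: 4 and 21
  7: enter fold_scores: left 4 right 21
  8: checkpoint: 14
Execution walk:
  count_flags([-1, 12, -3, 0, 1, 6, 2]) -> 4  [called from main, line 37]
  rate_window([-1, 12, -3, 0, 1, 6, 2], -1) -> 21  [called from main, line 38]
Origin of each log line:
  1: from main, line 36
  2: from count_flags, line 2
  3: from count_flags, line 7
  4: from rate_window, line 11
  5: from rate_window, line 16
  6: from main, line 39
  7: from fold_scores, line 28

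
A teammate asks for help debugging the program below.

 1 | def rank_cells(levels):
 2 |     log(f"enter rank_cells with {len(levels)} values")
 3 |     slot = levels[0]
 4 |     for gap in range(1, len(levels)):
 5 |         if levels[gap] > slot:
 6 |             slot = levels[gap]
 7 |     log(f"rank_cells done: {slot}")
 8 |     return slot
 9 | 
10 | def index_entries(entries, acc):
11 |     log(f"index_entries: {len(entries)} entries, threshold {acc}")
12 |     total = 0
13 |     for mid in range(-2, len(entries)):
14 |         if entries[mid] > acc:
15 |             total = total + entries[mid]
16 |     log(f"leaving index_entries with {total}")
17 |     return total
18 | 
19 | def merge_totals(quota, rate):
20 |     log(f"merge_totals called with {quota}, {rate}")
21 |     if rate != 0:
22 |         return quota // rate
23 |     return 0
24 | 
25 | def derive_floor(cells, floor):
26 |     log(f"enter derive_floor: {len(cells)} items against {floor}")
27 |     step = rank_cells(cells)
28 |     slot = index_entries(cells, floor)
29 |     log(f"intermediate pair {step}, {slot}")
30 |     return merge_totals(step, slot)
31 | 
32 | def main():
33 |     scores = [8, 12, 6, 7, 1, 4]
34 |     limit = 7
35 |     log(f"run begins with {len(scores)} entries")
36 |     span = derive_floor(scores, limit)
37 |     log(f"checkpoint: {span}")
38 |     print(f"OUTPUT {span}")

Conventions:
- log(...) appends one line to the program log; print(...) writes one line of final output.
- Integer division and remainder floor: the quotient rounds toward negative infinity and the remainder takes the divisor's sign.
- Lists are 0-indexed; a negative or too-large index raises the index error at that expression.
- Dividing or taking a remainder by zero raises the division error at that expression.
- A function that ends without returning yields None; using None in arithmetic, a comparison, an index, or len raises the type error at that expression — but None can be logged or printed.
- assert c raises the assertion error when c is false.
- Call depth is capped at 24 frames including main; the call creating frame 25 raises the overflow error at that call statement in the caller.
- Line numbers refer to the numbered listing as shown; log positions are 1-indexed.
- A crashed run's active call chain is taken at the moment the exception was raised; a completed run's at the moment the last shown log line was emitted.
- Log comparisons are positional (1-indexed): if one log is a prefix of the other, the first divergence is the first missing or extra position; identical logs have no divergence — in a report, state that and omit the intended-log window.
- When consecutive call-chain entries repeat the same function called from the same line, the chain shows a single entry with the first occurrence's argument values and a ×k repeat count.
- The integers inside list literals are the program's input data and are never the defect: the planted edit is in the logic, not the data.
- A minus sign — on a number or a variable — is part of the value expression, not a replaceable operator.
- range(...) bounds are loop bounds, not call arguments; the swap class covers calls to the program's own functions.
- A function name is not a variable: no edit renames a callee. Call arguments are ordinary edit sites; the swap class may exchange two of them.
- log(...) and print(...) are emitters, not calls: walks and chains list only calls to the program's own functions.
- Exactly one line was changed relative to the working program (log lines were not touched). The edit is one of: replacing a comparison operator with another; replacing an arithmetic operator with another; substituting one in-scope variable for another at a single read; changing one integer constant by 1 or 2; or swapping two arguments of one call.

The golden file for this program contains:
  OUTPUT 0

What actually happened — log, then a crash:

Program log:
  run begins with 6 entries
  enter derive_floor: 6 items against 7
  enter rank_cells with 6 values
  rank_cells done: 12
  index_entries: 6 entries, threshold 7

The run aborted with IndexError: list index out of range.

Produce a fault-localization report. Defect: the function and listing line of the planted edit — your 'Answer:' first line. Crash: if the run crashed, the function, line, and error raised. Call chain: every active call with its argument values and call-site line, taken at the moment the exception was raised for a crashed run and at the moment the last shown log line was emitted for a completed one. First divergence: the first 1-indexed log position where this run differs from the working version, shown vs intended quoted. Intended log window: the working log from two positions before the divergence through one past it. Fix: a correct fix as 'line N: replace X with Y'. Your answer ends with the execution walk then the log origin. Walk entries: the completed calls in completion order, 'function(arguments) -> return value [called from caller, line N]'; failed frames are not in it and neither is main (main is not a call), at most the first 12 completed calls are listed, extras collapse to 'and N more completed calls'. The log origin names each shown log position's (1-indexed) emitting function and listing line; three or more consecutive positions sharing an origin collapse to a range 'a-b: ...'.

Answer: the defect is in index_entries at line 13.
Key observation: The shown log is a 5-line prefix of the intended one, whose next entry is 'leaving index_entries with 20'.
Crash: index_entries, line 14, IndexError.
Call chain: main -> derive_floor([8, 12, 6, 7, 1, 4], 7) (called at line 36) -> index_entries([8, 12, 6, 7, 1, 4], 7) (called at line 28).
First divergence: position 6 — after 5 matching lines the faulty run goes silent; intended next line 'leaving index_entries with 20'.
Intended log window:
  4: rank_cells done: 12
  5: index_entries: 6 entries, threshold 7
  6: leaving index_entries with 20
  7: intermediate pair 12, 20
Execution walk:
  rank_cells([8, 12, 6, 7, 1, 4]) -> 12  [called from derive_floor, line 27]
Log line origins:
  1: from main, line 35
  2: from derive_floor, line 26
  3: from rank_cells, line 2
  4: from rank_cells, line 7
  5: from index_entries, line 11
A correct fix: line 13: replace `-2` with `0`.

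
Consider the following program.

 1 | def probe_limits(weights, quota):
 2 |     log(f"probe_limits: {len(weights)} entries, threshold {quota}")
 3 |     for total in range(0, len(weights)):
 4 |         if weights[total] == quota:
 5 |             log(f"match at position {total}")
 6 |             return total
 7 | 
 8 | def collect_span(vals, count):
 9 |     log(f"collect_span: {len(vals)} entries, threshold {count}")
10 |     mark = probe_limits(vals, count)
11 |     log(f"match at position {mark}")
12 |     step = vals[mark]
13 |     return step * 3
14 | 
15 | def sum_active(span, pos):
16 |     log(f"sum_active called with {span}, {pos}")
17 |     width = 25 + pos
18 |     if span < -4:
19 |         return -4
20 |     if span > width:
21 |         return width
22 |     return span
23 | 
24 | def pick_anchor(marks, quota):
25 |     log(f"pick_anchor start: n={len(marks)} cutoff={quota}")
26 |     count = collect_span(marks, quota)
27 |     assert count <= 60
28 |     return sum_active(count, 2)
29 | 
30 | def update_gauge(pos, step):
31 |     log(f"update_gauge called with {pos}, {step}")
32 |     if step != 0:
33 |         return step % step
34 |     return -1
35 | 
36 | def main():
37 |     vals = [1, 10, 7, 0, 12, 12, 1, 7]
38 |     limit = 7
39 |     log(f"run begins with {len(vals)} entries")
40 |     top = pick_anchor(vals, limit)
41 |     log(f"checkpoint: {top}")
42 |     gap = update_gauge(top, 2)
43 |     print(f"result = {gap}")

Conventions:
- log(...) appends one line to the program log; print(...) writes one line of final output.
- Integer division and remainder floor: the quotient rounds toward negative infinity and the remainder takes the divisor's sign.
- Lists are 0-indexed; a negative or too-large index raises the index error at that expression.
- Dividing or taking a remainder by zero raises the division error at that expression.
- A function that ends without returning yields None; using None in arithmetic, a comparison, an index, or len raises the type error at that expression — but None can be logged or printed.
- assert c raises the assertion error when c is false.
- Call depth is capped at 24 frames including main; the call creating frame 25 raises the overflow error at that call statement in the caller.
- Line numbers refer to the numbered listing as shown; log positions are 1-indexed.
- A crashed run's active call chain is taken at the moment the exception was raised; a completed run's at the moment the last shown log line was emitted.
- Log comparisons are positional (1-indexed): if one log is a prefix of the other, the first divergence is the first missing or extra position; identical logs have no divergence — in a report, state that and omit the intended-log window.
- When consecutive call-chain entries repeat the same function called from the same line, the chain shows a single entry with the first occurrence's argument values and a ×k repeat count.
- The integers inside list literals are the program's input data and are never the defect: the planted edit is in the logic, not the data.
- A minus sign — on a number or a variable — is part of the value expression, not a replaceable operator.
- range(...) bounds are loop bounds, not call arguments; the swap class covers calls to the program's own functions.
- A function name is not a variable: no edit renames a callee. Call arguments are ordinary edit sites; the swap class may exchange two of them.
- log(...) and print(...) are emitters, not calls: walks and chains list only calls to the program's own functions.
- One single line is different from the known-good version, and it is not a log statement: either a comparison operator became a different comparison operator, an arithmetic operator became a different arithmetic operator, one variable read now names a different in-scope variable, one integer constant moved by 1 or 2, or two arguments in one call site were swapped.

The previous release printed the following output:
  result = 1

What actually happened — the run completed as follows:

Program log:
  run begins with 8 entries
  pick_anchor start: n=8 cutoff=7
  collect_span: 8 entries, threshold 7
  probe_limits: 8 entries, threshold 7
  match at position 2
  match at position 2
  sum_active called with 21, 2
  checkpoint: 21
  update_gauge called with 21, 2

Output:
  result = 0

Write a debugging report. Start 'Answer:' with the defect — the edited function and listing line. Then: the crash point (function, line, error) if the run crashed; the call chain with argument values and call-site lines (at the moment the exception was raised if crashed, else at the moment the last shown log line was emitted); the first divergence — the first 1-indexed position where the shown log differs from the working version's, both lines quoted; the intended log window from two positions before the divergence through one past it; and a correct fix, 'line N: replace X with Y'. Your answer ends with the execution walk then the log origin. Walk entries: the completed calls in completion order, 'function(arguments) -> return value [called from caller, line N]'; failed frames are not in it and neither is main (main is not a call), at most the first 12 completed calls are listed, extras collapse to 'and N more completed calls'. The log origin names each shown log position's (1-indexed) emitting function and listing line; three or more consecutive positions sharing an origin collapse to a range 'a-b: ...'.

Answer: the defect is in update_gauge at line 33.
Key fact: Nothing in the log betrays the bug — only the output does.
Call chain: main -> update_gauge(21, 2) (called at line 42).
First divergence: none — the logs agree in full.
Execution walk:
  probe_limits([1, 10, 7, 0, 12, 12, 1, 7], 7) -> 2  [called from collect_span, line 10]
  collect_span([1, 10, 7, 0, 12, 12, 1, 7], 7) -> 21  [called from pick_anchor, line 26]
  sum_active(21, 2) -> 21  [called from pick_anchor, line 28]
  pick_anchor([1, 10, 7, 0, 12, 12, 1, 7], 7) -> 21  [called from main, line 40]
  update_gauge(21, 2) -> 0  [called from main, line 42]
Log origin:
  1: from main, line 39
  2: from pick_anchor, line 25
  3: from collect_span, line 9
  4: from probe_limits, line 2
  5: from probe_limits, line 5
  6: from collect_span, line 11
  7: from sum_active, line 16
  8: from main, line 41
  9: from update_gauge, line 31
A correct fix: line 33: replace `step % step` with `pos % step`.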